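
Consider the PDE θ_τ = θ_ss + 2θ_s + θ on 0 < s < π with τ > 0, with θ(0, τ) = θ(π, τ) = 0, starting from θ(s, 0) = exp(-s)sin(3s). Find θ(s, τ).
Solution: Substitute θ = exp(-s)u.
Then θ_s = exp(-s)(u_s - u), θ_ss = exp(-s)(u_ss - 2u_s + u), θ_τ = exp(-s)u_τ; substituting and dividing by exp(-s), the lower-order terms cancel: u_τ = u_ss (standard heat equation).
Data for u: u(s,0) = exp(s)θ(s,0) = sin(3s). The boundary conditions carry over: u(0,τ) = u(π,τ) = 0.
Separating variables: u = Σ c_n exp(-n²τ) sin(ns). From u(s,0) = sin(3s): c_3=1.
So u(s,τ) = exp(-9τ)sin(3s), and θ(s,τ) = exp(-s)u(s,τ).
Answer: θ(s, τ) = exp(-s)exp(-9τ)sin(3s)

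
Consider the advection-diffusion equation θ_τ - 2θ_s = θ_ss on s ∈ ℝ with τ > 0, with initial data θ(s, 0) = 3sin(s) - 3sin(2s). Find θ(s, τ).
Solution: Change to a moving frame: let η = s + 2τ, σ = τ and write θ(s,τ) = u(η,σ).
By the chain rule θ_τ = u_σ + 2u_η, θ_s = u_η, θ_ss = u_ηη.
Then θ_τ - 2θ_s = u_σ: the advection term cancels and the PDE becomes the heat equation u_σ = u_ηη on η ∈ ℝ.
Initial data: u(η,0) = θ(η,0) = 3sin(η) - 3sin(2η).
On η ∈ ℝ each mode satisfies (sin(nη))″ = -n² sin(nη), so exp(-n²σ) sin(nη) solves the heat equation; by superposition u(η,σ) = Σ c_n exp(-n²σ) sin(nη).
Reading off the coefficients: c_1=3, c_2=-3, so u(η,σ) = 3exp(-σ)sin(η) - 3exp(-4σ)sin(2η).
Substituting back η = s + 2τ, σ = τ: θ(s,τ) = u(s + 2τ, τ).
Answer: θ(s, τ) = 3exp(-τ)sin(s + 2τ) - 3exp(-4τ)sin(2s + 4τ)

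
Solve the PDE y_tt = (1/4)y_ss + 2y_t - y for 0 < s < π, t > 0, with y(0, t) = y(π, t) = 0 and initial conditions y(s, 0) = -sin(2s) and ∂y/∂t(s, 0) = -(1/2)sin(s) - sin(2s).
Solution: Substitute y = exp(t)u.
Then y_t = exp(t)(u_t + u), y_tt = exp(t)(u_tt + 2u_t + u), y_ss = exp(t)u_ss; substituting and dividing by exp(t), the lower-order terms cancel: u_tt = (1/4)u_ss (standard wave equation).
Data for u: u(s,0) = y(s,0) = -sin(2s); u_t(s,0) = y_t(s,0) - y(s,0) = -(1/2)sin(s). The boundary conditions carry over: u(0,t) = u(π,t) = 0.
Separating variables: u = Σ [A_n cos(ω_n t) + B_n sin(ω_n t)] sin(ns), ω_n = n/2. From ICs (B_n = velocity coefficient / ω_n): A_2=-1, B_1=-1.
So u(s,t) = -sin(s)sin(t/2) - sin(2s)cos(t), and y(s,t) = exp(t)u(s,t).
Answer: y(s, t) = -exp(t)sin(s)sin(t/2) - exp(t)sin(2s)cos(t)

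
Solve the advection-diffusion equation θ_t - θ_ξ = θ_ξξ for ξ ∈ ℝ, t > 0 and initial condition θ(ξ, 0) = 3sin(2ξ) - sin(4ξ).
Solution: Moving frame: η = ξ + t, σ = t, θ = u(η,σ), so θ_t = u_σ + u_η and θ_ξξ = u_ηη.
Hence θ_t - θ_ξ = u_σ and the PDE becomes the heat equation u_σ = u_ηη on η ∈ ℝ.
Initial data: u(η,0) = θ(η,0) = 3sin(2η) - sin(4η). Each mode sin(nη) decays as exp(-n²σ) on ℝ, so u(η,σ) = Σ c_n exp(-n²σ) sin(nη) with c_2=3, c_4=-1: u(η,σ) = 3exp(-4σ)sin(2η) - exp(-16σ)sin(4η).
Substituting back: θ(ξ,t) = u(ξ + t, t).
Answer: θ(ξ, t) = 3exp(-4t)sin(2t + 2ξ) - exp(-16t)sin(4t + 4ξ)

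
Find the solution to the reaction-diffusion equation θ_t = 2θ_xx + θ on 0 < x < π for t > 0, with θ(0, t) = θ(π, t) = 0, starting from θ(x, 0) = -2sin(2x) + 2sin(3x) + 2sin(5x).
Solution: Substitute θ = exp(t)u, i.e. u = exp(-t)θ.
By the product rule, θ_t = exp(t)(u_t + u), θ_xx = exp(t)u_xx.
Substituting into the PDE and dividing by exp(t): u_t + u = 2u_xx + u.
The lower-order terms cancel, leaving the standard heat equation u_t = 2u_xx.
Initial data for u: u(x,0) = θ(x,0) = -2sin(2x) + 2sin(3x) + 2sin(5x). The boundary conditions carry over: u(0,t) = u(π,t) = 0.
Solve for u:
  Using separation of variables u = X(x)G(t):
  Eigenfunctions: sin(nx), n = 1, 2, 3, ...
  General solution: u(x, t) = Σ c_n sin(nx) exp(-2n² t)
  Matching u(x,0) = -2sin(2x) + 2sin(3x) + 2sin(5x) term by term: c_2=-2, c_3=2, c_5=2.
Hence u(x,t) = -2exp(-8t)sin(2x) + 2exp(-18t)sin(3x) + 2exp(-50t)sin(5x).
Transform back: θ(x,t) = exp(t)u(x,t).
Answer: θ(x, t) = -2exp(-7t)sin(2x) + 2exp(-17t)sin(3x) + 2exp(-49t)sin(5x)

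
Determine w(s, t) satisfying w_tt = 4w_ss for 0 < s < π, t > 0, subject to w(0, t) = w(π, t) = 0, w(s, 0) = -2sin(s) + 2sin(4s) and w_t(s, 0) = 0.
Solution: Using separation of variables w = X(s)T(t):
Eigenfunctions: sin(ns), n = 1, 2, 3, ...
General solution: w(s, t) = Σ [A_n cos(2n t) + B_n sin(2n t)] sin(ns)
From w(s,0) = -2sin(s) + 2sin(4s): A_1=-2, A_4=2. From w_t(s,0) = 0: all B_n = 0.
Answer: w(s, t) = -2sin(s)cos(2t) + 2sin(4s)cos(8t)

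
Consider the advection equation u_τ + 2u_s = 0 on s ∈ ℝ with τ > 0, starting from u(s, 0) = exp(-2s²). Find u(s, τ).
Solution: By method of characteristics (waves move right with speed 2):
Along characteristics s - 2τ = const, u is constant, so u(s,τ) = f(s - 2τ) with f = u(·, 0).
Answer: u(s, τ) = exp(-2(s - 2τ)²)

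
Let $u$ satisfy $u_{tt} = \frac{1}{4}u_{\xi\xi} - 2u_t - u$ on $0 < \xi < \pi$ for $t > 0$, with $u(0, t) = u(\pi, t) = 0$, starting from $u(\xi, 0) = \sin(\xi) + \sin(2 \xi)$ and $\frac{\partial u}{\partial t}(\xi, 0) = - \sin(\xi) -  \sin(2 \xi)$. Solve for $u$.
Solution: Substitute $u = e^{-t}w$, i.e. $w = e^{t}u$.
By the product rule, $u_t = e^{-t}(w_t - w)$, $u_{tt} = e^{-t}(w_{tt} - 2w_t + w)$, $u_{\xi\xi} = e^{-t}w_{\xi\xi}$.
Substituting into the PDE and dividing by $e^{-t}$: $w_{tt} - 2w_t + w = \frac{1}{4}w_{\xi\xi} - 2(w_t - w) - w$.
The lower-order terms cancel, leaving the standard wave equation $w_{tt} = \frac{1}{4}w_{\xi\xi}$.
Initial data for $w$: $w(\xi,0) = u(\xi,0) = \sin(\xi) + \sin(2 \xi)$; $w_t(\xi,0) = u_t(\xi,0) + u(\xi,0) = 0$. The boundary conditions carry over: $w(0,t) = w(\pi,t) = 0$.
Solve for $w$:
  Using separation of variables $w = X(\xi)T(t)$:
  Eigenfunctions: $\sin(n\xi)$, $n = 1, 2, 3, \ldots$
  General solution: $w(\xi, t) = \sum [A_n \cos(n t/2) + B_n \sin(n t/2)] \sin(n\xi)$
  From $w(\xi,0) = \sin(\xi) + \sin(2 \xi)$: $A_1=1, A_2=1$. From $w_t(\xi,0) = 0$: all $B_n = 0$.
Hence $w(\xi,t) = \sin(\xi) \cos(t/2) + \sin(2 \xi) \cos(t)$.
Transform back: $u(\xi,t) = e^{-t}w(\xi,t)$.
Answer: $u(\xi, t) = e^{-t} \sin(\xi) \cos(t/2) + e^{-t} \sin(2 \xi) \cos(t)$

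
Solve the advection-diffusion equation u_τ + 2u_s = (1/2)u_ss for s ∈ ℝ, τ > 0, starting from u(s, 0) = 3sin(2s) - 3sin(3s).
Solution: Moving frame: η = s - 2τ, σ = τ, u = w(η,σ), so u_τ = w_σ - 2w_η and u_ss = w_ηη.
Hence u_τ + 2u_s = w_σ and the PDE becomes the heat equation w_σ = (1/2)w_ηη on η ∈ ℝ.
Initial data: w(η,0) = u(η,0) = 3sin(2η) - 3sin(3η). Each mode sin(nη) decays as exp(-n²σ/2) on ℝ, so w(η,σ) = Σ c_n exp(-n²σ/2) sin(nη) with c_2=3, c_3=-3: w(η,σ) = 3exp(-2σ)sin(2η) - 3exp(-9σ/2)sin(3η).
Substituting back: u(s,τ) = w(s - 2τ, τ).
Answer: u(s, τ) = 3exp(-2τ)sin(2s - 4τ) - 3exp(-9τ/2)sin(3s - 6τ)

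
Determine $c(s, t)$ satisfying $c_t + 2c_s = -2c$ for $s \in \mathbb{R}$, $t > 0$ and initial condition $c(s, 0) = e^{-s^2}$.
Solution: Substitute $c = e^{-2t}u$, i.e. $u = e^{2t}c$.
By the product rule, $c_t = e^{-2t}(u_t - 2u)$, $c_s = e^{-2t}u_s$.
Substituting into the PDE and dividing by $e^{-2t}$: $u_t - 2u + 2u_s = -2u$.
The lower-order terms cancel, leaving the standard advection equation $u_t + 2u_s = 0$.
Initial data for $u$: $u(s,0) = c(s,0) = e^{-s^2}$.
Solve for $u$:
  By method of characteristics (waves move right with speed 2):
  Along characteristics $s - 2t =$ const, $u$ is constant, so $u(s,t) = f(s - 2t)$ with $f = u( \cdot , 0)$.
Hence $u(s,t) = e^{-(s - 2 t)^2}$.
Transform back: $c(s,t) = e^{-2t}u(s,t)$.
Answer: $c(s, t) = e^{-2 t} e^{-(s - 2 t)^2}$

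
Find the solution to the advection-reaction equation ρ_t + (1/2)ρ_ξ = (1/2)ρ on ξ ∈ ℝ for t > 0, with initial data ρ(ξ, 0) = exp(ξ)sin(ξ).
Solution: Substitute ρ = exp(ξ)u.
Then ρ_ξ = exp(ξ)(u_ξ + u), ρ_t = exp(ξ)u_t; substituting and dividing by exp(ξ), the lower-order terms cancel: u_t + (1/2)u_ξ = 0 (standard advection equation).
Data for u: u(ξ,0) = exp(-ξ)ρ(ξ,0) = sin(ξ).
By characteristics (dξ/dt = 1/2), u(ξ,t) = f(ξ - (1/2)t) with f = u(·, 0).
So u(ξ,t) = -sin(t/2 - ξ), and ρ(ξ,t) = exp(ξ)u(ξ,t).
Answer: ρ(ξ, t) = -exp(ξ)sin(t/2 - ξ)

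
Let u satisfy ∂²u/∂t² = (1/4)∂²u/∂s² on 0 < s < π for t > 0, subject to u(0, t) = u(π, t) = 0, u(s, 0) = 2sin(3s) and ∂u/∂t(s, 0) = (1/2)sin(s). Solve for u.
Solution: Separating variables: u = Σ [A_n cos(ω_n t) + B_n sin(ω_n t)] sin(ns), ω_n = n/2. From ICs (B_n = velocity coefficient / ω_n): A_3=2, B_1=1.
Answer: u(s, t) = sin(s)sin(t/2) + 2sin(3s)cos(3t/2)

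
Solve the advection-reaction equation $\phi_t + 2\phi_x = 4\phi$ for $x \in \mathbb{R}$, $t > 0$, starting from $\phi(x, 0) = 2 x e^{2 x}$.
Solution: Substitute $\phi = e^{2x}u$, i.e. $u = e^{-2x}\phi$.
By the product rule, $\phi_x = e^{2x}(u_x + 2u)$, $\phi_t = e^{2x}u_t$.
Substituting into the PDE and dividing by $e^{2x}$: $u_t + 2(u_x + 2u) = 4u$.
The lower-order terms cancel, leaving the standard advection equation $u_t + 2u_x = 0$.
Initial data for $u$: $u(x,0) = e^{-2x}\phi(x,0) = 2 x$.
Solve for $u$:
  By method of characteristics (waves move right with speed 2):
  Along characteristics $x - 2t =$ const, $u$ is constant, so $u(x,t) = f(x - 2t)$ with $f = u( \cdot , 0)$.
Hence $u(x,t) = -4 t + 2 x$.
Transform back: $\phi(x,t) = e^{2x}u(x,t)$.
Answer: $\phi(x, t) = -4 t e^{2 x} + 2 x e^{2 x}$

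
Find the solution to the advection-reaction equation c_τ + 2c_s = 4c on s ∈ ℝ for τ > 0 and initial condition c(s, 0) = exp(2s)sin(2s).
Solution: Substitute c = exp(2s)u, i.e. u = exp(-2s)c.
By the product rule, c_s = exp(2s)(u_s + 2u), c_τ = exp(2s)u_τ.
Substituting into the PDE and dividing by exp(2s): u_τ + 2(u_s + 2u) = 4u.
The lower-order terms cancel, leaving the standard advection equation u_τ + 2u_s = 0.
Initial data for u: u(s,0) = exp(-2s)c(s,0) = sin(2s).
Solve for u:
  By method of characteristics (waves move right with speed 2):
  Along characteristics s - 2τ = const, u is constant, so u(s,τ) = f(s - 2τ) with f = u(·, 0).
Hence u(s,τ) = sin(2s - 4τ).
Transform back: c(s,τ) = exp(2s)u(s,τ).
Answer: c(s, τ) = exp(2s)sin(2s - 4τ)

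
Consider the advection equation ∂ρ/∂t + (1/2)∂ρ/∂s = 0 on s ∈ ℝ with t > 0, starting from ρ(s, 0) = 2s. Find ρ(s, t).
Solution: By characteristics (ds/dt = 1/2), ρ(s,t) = f(s - (1/2)t) with f = ρ(·, 0).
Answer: ρ(s, t) = 2s - t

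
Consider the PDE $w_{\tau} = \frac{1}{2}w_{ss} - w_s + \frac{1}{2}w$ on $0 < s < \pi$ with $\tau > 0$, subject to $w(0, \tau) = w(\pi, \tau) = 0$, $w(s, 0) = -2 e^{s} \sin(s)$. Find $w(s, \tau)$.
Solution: Substitute $w = e^{s}u$, i.e. $u = e^{-s}w$.
By the product rule, $w_s = e^{s}(u_s + u)$, $w_{ss} = e^{s}(u_{ss} + 2u_s + u)$, $w_{\tau} = e^{s}u_{\tau}$.
Substituting into the PDE and dividing by $e^{s}$: $u_{\tau} = \frac{1}{2}(u_{ss} + 2u_s + u) - (u_s + u) + \frac{1}{2}u$.
The lower-order terms cancel, leaving the standard heat equation $u_{\tau} = \frac{1}{2}u_{ss}$.
Initial data for $u$: $u(s,0) = e^{-s}w(s,0) = -2 \sin(s)$. The boundary conditions carry over: $u(0,\tau) = u(\pi,\tau) = 0$.
Solve for $u$:
  Using separation of variables $u = X(s)T(\tau)$:
  Eigenfunctions: $\sin(ns)$, $n = 1, 2, 3, \ldots$
  General solution: $u(s, \tau) = \sum c_n \sin(ns) e^{-n^2 \tau/2}$
  Matching $u(s,0) = -2 \sin(s)$ term by term: $c_1=-2$.
Hence $u(s,\tau) = -2 e^{-\tau/2} \sin(s)$.
Transform back: $w(s,\tau) = e^{s}u(s,\tau)$.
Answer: $w(s, \tau) = -2 e^{-\tau/2} e^{s} \sin(s)$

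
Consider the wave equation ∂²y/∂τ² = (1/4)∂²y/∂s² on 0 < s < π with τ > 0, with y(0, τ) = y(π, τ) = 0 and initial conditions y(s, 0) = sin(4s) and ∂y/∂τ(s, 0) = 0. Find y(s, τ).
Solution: Separating variables: y = Σ [A_n cos(ω_n τ) + B_n sin(ω_n τ)] sin(ns), ω_n = n/2. From ICs: A_4=1.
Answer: y(s, τ) = sin(4s)cos(2τ)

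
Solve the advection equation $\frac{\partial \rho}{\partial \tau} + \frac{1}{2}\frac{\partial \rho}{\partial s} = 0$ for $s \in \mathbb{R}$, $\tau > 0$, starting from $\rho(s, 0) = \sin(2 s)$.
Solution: By characteristics ($ds/d\tau = 1/2$), $\rho(s,\tau) = f(s - \frac{1}{2}\tau)$ with $f = \rho( \cdot , 0)$.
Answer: $\rho(s, \tau) = - \sin(\tau - 2 s)$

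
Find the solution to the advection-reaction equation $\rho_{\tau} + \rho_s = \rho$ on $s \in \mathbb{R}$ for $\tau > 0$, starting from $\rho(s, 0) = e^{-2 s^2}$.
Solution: Substitute $\rho = e^{\tau}u$, i.e. $u = e^{-\tau}\rho$.
By the product rule, $\rho_{\tau} = e^{\tau}(u_{\tau} + u)$, $\rho_s = e^{\tau}u_s$.
Substituting into the PDE and dividing by $e^{\tau}$: $u_{\tau} + u + u_s = u$.
The lower-order terms cancel, leaving the standard advection equation $u_{\tau} + u_s = 0$.
Initial data for $u$: $u(s,0) = \rho(s,0) = e^{-2 s^2}$.
Solve for $u$:
  By method of characteristics (waves move right with speed 1):
  Along characteristics $s - \tau =$ const, $u$ is constant, so $u(s,\tau) = f(s - \tau)$ with $f = u( \cdot , 0)$.
Hence $u(s,\tau) = e^{-2 (s - \tau)^2}$.
Transform back: $\rho(s,\tau) = e^{\tau}u(s,\tau)$.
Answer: $\rho(s, \tau) = e^{\tau} e^{-2 (-\tau + s)^2}$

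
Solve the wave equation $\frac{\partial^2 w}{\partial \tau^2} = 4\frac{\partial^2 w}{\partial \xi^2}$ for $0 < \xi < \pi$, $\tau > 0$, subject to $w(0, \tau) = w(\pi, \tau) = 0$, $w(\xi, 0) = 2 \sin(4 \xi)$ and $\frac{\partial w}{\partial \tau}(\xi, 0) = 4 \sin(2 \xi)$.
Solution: Separating variables: $w = \sum [A_n \cos(\omega_n \tau) + B_n \sin(\omega_n \tau)] \sin(n\xi)$, $\omega_n = 2n$. From ICs ($B_n$ = velocity coefficient / $\omega_n$): $A_4=2, B_2=1$.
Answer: $w(\xi, \tau) = \sin(4 \tau) \sin(2 \xi) + 2 \sin(4 \xi) \cos(8 \tau)$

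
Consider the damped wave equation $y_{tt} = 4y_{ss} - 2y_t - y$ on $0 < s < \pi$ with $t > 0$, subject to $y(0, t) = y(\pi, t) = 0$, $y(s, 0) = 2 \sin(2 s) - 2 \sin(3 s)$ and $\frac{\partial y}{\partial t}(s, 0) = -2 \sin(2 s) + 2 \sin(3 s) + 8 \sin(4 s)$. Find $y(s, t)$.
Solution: Substitute $y = e^{-t}u$, i.e. $u = e^{t}y$.
By the product rule, $y_t = e^{-t}(u_t - u)$, $y_{tt} = e^{-t}(u_{tt} - 2u_t + u)$, $y_{ss} = e^{-t}u_{ss}$.
Substituting into the PDE and dividing by $e^{-t}$: $u_{tt} - 2u_t + u = 4u_{ss} - 2(u_t - u) - u$.
The lower-order terms cancel, leaving the standard wave equation $u_{tt} = 4u_{ss}$.
Initial data for $u$: $u(s,0) = y(s,0) = 2 \sin(2 s) - 2 \sin(3 s)$; $u_t(s,0) = y_t(s,0) + y(s,0) = 8 \sin(4 s)$. The boundary conditions carry over: $u(0,t) = u(\pi,t) = 0$.
Solve for $u$:
  Using separation of variables $u = X(s)T(t)$:
  Eigenfunctions: $\sin(ns)$, $n = 1, 2, 3, \ldots$
  General solution: $u(s, t) = \sum [A_n \cos(2n t) + B_n \sin(2n t)] \sin(ns)$
  From $u(s,0) = 2 \sin(2 s) - 2 \sin(3 s)$: $A_2=2, A_3=-2$. From $u_t(s,0) = 8 \sin(4 s)$, using $u_t(s,0) = \sum \omega_n B_n \sin(ns)$ with $\omega_n = 2n$: $B_4 = 8/8 = 1$.
Hence $u(s,t) = 2 \sin(2 s) \cos(4 t) - 2 \sin(3 s) \cos(6 t) + \sin(4 s) \sin(8 t)$.
Transform back: $y(s,t) = e^{-t}u(s,t)$.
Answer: $y(s, t) = 2 e^{-t} \sin(2 s) \cos(4 t) - 2 e^{-t} \sin(3 s) \cos(6 t) + e^{-t} \sin(4 s) \sin(8 t)$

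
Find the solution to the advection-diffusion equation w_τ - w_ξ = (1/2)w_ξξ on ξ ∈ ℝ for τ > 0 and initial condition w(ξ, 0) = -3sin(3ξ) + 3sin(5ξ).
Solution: Moving frame: η = ξ + τ, σ = τ, w = u(η,σ), so w_τ = u_σ + u_η and w_ξξ = u_ηη.
Hence w_τ - w_ξ = u_σ and the PDE becomes the heat equation u_σ = (1/2)u_ηη on η ∈ ℝ.
Initial data: u(η,0) = w(η,0) = -3sin(3η) + 3sin(5η). Each mode sin(nη) decays as exp(-n²σ/2) on ℝ, so u(η,σ) = Σ c_n exp(-n²σ/2) sin(nη) with c_3=-3, c_5=3: u(η,σ) = -3exp(-9σ/2)sin(3η) + 3exp(-25σ/2)sin(5η).
Substituting back: w(ξ,τ) = u(ξ + τ, τ).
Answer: w(ξ, τ) = -3exp(-9τ/2)sin(3ξ + 3τ) + 3exp(-25τ/2)sin(5ξ + 5τ)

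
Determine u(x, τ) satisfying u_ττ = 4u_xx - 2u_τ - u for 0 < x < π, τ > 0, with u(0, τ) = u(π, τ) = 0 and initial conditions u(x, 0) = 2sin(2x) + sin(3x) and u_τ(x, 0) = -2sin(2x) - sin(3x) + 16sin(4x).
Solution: Substitute u = exp(-τ)w.
Then u_τ = exp(-τ)(w_τ - w), u_ττ = exp(-τ)(w_ττ - 2w_τ + w), u_xx = exp(-τ)w_xx; substituting and dividing by exp(-τ), the lower-order terms cancel: w_ττ = 4w_xx (standard wave equation).
Data for w: w(x,0) = u(x,0) = 2sin(2x) + sin(3x); w_τ(x,0) = u_τ(x,0) + u(x,0) = 16sin(4x). The boundary conditions carry over: w(0,τ) = w(π,τ) = 0.
Separating variables: w = Σ [A_n cos(ω_n τ) + B_n sin(ω_n τ)] sin(nx), ω_n = 2n. From ICs (B_n = velocity coefficient / ω_n): A_2=2, A_3=1, B_4=2.
So w(x,τ) = 2sin(2x)cos(4τ) + sin(3x)cos(6τ) + 2sin(4x)sin(8τ), and u(x,τ) = exp(-τ)w(x,τ).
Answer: u(x, τ) = 2exp(-τ)sin(2x)cos(4τ) + exp(-τ)sin(3x)cos(6τ) + 2exp(-τ)sin(4x)sin(8τ)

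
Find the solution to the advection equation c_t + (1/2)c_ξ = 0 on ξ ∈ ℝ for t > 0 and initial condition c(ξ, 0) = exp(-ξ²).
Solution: By characteristics (dξ/dt = 1/2), c(ξ,t) = f(ξ - (1/2)t) with f = c(·, 0).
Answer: c(ξ, t) = exp(-(-t/2 + ξ)²)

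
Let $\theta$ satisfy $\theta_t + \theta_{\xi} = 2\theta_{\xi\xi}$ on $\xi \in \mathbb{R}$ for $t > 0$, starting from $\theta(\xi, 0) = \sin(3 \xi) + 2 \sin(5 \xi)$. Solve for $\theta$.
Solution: Change to a moving frame: let $\eta = \xi - t$, $\sigma = t$ and write $\theta(\xi,t) = u(\eta,\sigma)$.
By the chain rule $\theta_t = u_{\sigma} - u_{\eta}$, $\theta_{\xi} = u_{\eta}$, $\theta_{\xi\xi} = u_{\eta\eta}$.
Then $\theta_t + \theta_{\xi} = u_{\sigma}$: the advection term cancels and the PDE becomes the heat equation $u_{\sigma} = 2u_{\eta\eta}$ on $\eta \in \mathbb{R}$.
Initial data: $u(\eta,0) = \theta(\eta,0) = \sin(3 \eta) + 2 \sin(5 \eta)$.
On $\eta \in \mathbb{R}$ each mode satisfies $(\sin(n\eta))'' = -n^2 \sin(n\eta)$, so $e^{-2n^2\sigma} \sin(n\eta)$ solves the heat equation; by superposition $u(\eta,\sigma) = \sum c_n e^{-2n^2\sigma} \sin(n\eta)$.
Reading off the coefficients: $c_3=1, c_5=2$, so $u(\eta,\sigma) = e^{-18 \sigma} \sin(3 \eta) + 2 e^{-50 \sigma} \sin(5 \eta)$.
Substituting back $\eta = \xi - t$, $\sigma = t$: $\theta(\xi,t) = u(\xi - t, t)$.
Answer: $\theta(\xi, t) = e^{-18 t} \sin(3 \xi - 3 t) + 2 e^{-50 t} \sin(5 \xi - 5 t)$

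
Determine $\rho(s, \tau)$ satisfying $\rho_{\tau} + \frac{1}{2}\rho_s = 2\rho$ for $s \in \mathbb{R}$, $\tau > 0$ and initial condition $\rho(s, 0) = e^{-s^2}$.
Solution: Substitute $\rho = e^{2\tau}u$, i.e. $u = e^{-2\tau}\rho$.
By the product rule, $\rho_{\tau} = e^{2\tau}(u_{\tau} + 2u)$, $\rho_s = e^{2\tau}u_s$.
Substituting into the PDE and dividing by $e^{2\tau}$: $u_{\tau} + 2u + \frac{1}{2}u_s = 2u$.
The lower-order terms cancel, leaving the standard advection equation $u_{\tau} + \frac{1}{2}u_s = 0$.
Initial data for $u$: $u(s,0) = \rho(s,0) = e^{-s^2}$.
Solve for $u$:
  By method of characteristics (waves move right with speed 1/2):
  Along characteristics $s - \frac{1}{2}\tau =$ const, $u$ is constant, so $u(s,\tau) = f(s - \frac{1}{2}\tau)$ with $f = u( \cdot , 0)$.
Hence $u(s,\tau) = e^{-(s - \tau/2)^2}$.
Transform back: $\rho(s,\tau) = e^{2\tau}u(s,\tau)$.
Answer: $\rho(s, \tau) = e^{2 \tau} e^{-(-\tau/2 + s)^2}$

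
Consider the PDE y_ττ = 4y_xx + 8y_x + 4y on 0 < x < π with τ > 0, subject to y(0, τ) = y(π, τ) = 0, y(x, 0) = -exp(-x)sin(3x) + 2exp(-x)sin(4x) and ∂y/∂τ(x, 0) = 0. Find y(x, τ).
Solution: Substitute y = exp(-x)u, i.e. u = exp(x)y.
By the product rule, y_x = exp(-x)(u_x - u), y_xx = exp(-x)(u_xx - 2u_x + u), y_ττ = exp(-x)u_ττ.
Substituting into the PDE and dividing by exp(-x): u_ττ = 4(u_xx - 2u_x + u) + 8(u_x - u) + 4u.
The lower-order terms cancel, leaving the standard wave equation u_ττ = 4u_xx.
Initial data for u: u(x,0) = exp(x)y(x,0) = -sin(3x) + 2sin(4x); u_τ(x,0) = exp(x)y_τ(x,0) = 0. The boundary conditions carry over: u(0,τ) = u(π,τ) = 0.
Solve for u:
  Using separation of variables u = X(x)T(τ):
  Eigenfunctions: sin(nx), n = 1, 2, 3, ...
  General solution: u(x, τ) = Σ [A_n cos(2n τ) + B_n sin(2n τ)] sin(nx)
  From u(x,0) = -sin(3x) + 2sin(4x): A_3=-1, A_4=2. From u_τ(x,0) = 0: all B_n = 0.
Hence u(x,τ) = -sin(3x)cos(6τ) + 2sin(4x)cos(8τ).
Transform back: y(x,τ) = exp(-x)u(x,τ).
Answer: y(x, τ) = -exp(-x)sin(3x)cos(6τ) + 2exp(-x)sin(4x)cos(8τ)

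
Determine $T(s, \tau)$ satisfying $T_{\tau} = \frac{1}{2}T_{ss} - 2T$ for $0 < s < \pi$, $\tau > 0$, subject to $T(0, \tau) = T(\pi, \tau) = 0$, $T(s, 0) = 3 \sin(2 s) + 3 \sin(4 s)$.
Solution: Substitute $T = e^{-2\tau}u$, i.e. $u = e^{2\tau}T$.
By the product rule, $T_{\tau} = e^{-2\tau}(u_{\tau} - 2u)$, $T_{ss} = e^{-2\tau}u_{ss}$.
Substituting into the PDE and dividing by $e^{-2\tau}$: $u_{\tau} - 2u = \frac{1}{2}u_{ss} - 2u$.
The lower-order terms cancel, leaving the standard heat equation $u_{\tau} = \frac{1}{2}u_{ss}$.
Initial data for $u$: $u(s,0) = T(s,0) = 3 \sin(2 s) + 3 \sin(4 s)$. The boundary conditions carry over: $u(0,\tau) = u(\pi,\tau) = 0$.
Solve for $u$:
  Using separation of variables $u = X(s)G(\tau)$:
  Eigenfunctions: $\sin(ns)$, $n = 1, 2, 3, \ldots$
  General solution: $u(s, \tau) = \sum c_n \sin(ns) e^{-n^2 \tau/2}$
  Matching $u(s,0) = 3 \sin(2 s) + 3 \sin(4 s)$ term by term: $c_2=3, c_4=3$.
Hence $u(s,\tau) = 3 e^{-2 \tau} \sin(2 s) + 3 e^{-8 \tau} \sin(4 s)$.
Transform back: $T(s,\tau) = e^{-2\tau}u(s,\tau)$.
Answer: $T(s, \tau) = 3 e^{-4 \tau} \sin(2 s) + 3 e^{-10 \tau} \sin(4 s)$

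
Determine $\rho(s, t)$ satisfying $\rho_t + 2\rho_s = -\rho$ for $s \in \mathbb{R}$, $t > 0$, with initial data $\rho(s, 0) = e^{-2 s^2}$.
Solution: Substitute $\rho = e^{-t}u$.
Then $\rho_t = e^{-t}(u_t - u)$, $\rho_s = e^{-t}u_s$; substituting and dividing by $e^{-t}$, the lower-order terms cancel: $u_t + 2u_s = 0$ (standard advection equation).
Data for $u$: $u(s,0) = \rho(s,0) = e^{-2 s^2}$.
By characteristics ($ds/dt = 2$), $u(s,t) = f(s - 2t)$ with $f = u( \cdot , 0)$.
So $u(s,t) = e^{-2 (s - 2 t)^2}$, and $\rho(s,t) = e^{-t}u(s,t)$.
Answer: $\rho(s, t) = e^{-t} e^{-2 (s - 2 t)^2}$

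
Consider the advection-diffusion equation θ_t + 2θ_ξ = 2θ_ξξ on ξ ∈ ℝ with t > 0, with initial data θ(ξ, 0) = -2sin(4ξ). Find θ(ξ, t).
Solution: Change to a moving frame: let η = ξ - 2t, σ = t and write θ(ξ,t) = u(η,σ).
By the chain rule θ_t = u_σ - 2u_η, θ_ξ = u_η, θ_ξξ = u_ηη.
Then θ_t + 2θ_ξ = u_σ: the advection term cancels and the PDE becomes the heat equation u_σ = 2u_ηη on η ∈ ℝ.
Initial data: u(η,0) = θ(η,0) = -2sin(4η).
On η ∈ ℝ each mode satisfies (sin(nη))″ = -n² sin(nη), so exp(-2n²σ) sin(nη) solves the heat equation; by superposition u(η,σ) = Σ c_n exp(-2n²σ) sin(nη).
Reading off the coefficients: c_4=-2, so u(η,σ) = -2exp(-32σ)sin(4η).
Substituting back η = ξ - 2t, σ = t: θ(ξ,t) = u(ξ - 2t, t).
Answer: θ(ξ, t) = 2exp(-32t)sin(8t - 4ξ)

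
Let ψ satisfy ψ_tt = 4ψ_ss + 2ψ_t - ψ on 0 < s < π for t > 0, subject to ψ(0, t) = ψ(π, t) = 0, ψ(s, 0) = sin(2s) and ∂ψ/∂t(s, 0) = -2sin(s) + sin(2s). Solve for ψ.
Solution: Substitute ψ = exp(t)u.
Then ψ_t = exp(t)(u_t + u), ψ_tt = exp(t)(u_tt + 2u_t + u), ψ_ss = exp(t)u_ss; substituting and dividing by exp(t), the lower-order terms cancel: u_tt = 4u_ss (standard wave equation).
Data for u: u(s,0) = ψ(s,0) = sin(2s); u_t(s,0) = ψ_t(s,0) - ψ(s,0) = -2sin(s). The boundary conditions carry over: u(0,t) = u(π,t) = 0.
Separating variables: u = Σ [A_n cos(ω_n t) + B_n sin(ω_n t)] sin(ns), ω_n = 2n. From ICs (B_n = velocity coefficient / ω_n): A_2=1, B_1=-1.
So u(s,t) = -sin(s)sin(2t) + sin(2s)cos(4t), and ψ(s,t) = exp(t)u(s,t).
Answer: ψ(s, t) = -exp(t)sin(s)sin(2t) + exp(t)sin(2s)cos(4t)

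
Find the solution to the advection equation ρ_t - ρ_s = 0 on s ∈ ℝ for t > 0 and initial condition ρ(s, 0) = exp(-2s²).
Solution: By characteristics (ds/dt = -1), ρ(s,t) = f(s + t) with f = ρ(·, 0).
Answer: ρ(s, t) = exp(-2(s + t)²)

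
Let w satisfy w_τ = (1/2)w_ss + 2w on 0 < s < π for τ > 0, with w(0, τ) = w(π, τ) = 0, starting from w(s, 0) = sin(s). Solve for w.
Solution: Substitute w = exp(2τ)u, i.e. u = exp(-2τ)w.
By the product rule, w_τ = exp(2τ)(u_τ + 2u), w_ss = exp(2τ)u_ss.
Substituting into the PDE and dividing by exp(2τ): u_τ + 2u = (1/2)u_ss + 2u.
The lower-order terms cancel, leaving the standard heat equation u_τ = (1/2)u_ss.
Initial data for u: u(s,0) = w(s,0) = sin(s). The boundary conditions carry over: u(0,τ) = u(π,τ) = 0.
Solve for u:
  Using separation of variables u = X(s)T(τ):
  Eigenfunctions: sin(ns), n = 1, 2, 3, ...
  General solution: u(s, τ) = Σ c_n sin(ns) exp(-n² τ/2)
  Matching u(s,0) = sin(s) term by term: c_1=1.
Hence u(s,τ) = exp(-τ/2)sin(s).
Transform back: w(s,τ) = exp(2τ)u(s,τ).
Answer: w(s, τ) = exp(3τ/2)sin(s)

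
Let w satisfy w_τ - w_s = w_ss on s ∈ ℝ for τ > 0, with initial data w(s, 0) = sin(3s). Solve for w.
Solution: Moving frame: η = s + τ, σ = τ, w = u(η,σ), so w_τ = u_σ + u_η and w_ss = u_ηη.
Hence w_τ - w_s = u_σ and the PDE becomes the heat equation u_σ = u_ηη on η ∈ ℝ.
Initial data: u(η,0) = w(η,0) = sin(3η). Each mode sin(nη) decays as exp(-n²σ) on ℝ, so u(η,σ) = Σ c_n exp(-n²σ) sin(nη) with c_3=1: u(η,σ) = exp(-9σ)sin(3η).
Substituting back: w(s,τ) = u(s + τ, τ).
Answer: w(s, τ) = exp(-9τ)sin(3s + 3τ)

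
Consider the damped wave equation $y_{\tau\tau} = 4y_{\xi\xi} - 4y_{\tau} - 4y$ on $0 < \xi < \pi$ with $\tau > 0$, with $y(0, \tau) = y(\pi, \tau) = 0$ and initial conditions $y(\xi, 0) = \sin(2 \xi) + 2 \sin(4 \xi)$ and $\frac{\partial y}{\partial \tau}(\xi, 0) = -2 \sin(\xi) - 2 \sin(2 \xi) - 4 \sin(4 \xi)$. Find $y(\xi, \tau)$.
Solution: Substitute $y = e^{-2\tau}u$, i.e. $u = e^{2\tau}y$.
By the product rule, $y_{\tau} = e^{-2\tau}(u_{\tau} - 2u)$, $y_{\tau\tau} = e^{-2\tau}(u_{\tau\tau} - 4u_{\tau} + 4u)$, $y_{\xi\xi} = e^{-2\tau}u_{\xi\xi}$.
Substituting into the PDE and dividing by $e^{-2\tau}$: $u_{\tau\tau} - 4u_{\tau} + 4u = 4u_{\xi\xi} - 4(u_{\tau} - 2u) - 4u$.
The lower-order terms cancel, leaving the standard wave equation $u_{\tau\tau} = 4u_{\xi\xi}$.
Initial data for $u$: $u(\xi,0) = y(\xi,0) = \sin(2 \xi) + 2 \sin(4 \xi)$; $u_{\tau}(\xi,0) = y_{\tau}(\xi,0) + 2y(\xi,0) = -2 \sin(\xi)$. The boundary conditions carry over: $u(0,\tau) = u(\pi,\tau) = 0$.
Solve for $u$:
  Using separation of variables $u = X(\xi)T(\tau)$:
  Eigenfunctions: $\sin(n\xi)$, $n = 1, 2, 3, \ldots$
  General solution: $u(\xi, \tau) = \sum [A_n \cos(2n \tau) + B_n \sin(2n \tau)] \sin(n\xi)$
  From $u(\xi,0) = \sin(2 \xi) + 2 \sin(4 \xi)$: $A_2=1, A_4=2$. From $u_{\tau}(\xi,0) = -2 \sin(\xi)$, using $u_{\tau}(\xi,0) = \sum \omega_n B_n \sin(n\xi)$ with $\omega_n = 2n$: $B_1 = (-2)/2 = -1$.
Hence $u(\xi,\tau) = - \sin(\xi) \sin(2 \tau) + \sin(2 \xi) \cos(4 \tau) + 2 \sin(4 \xi) \cos(8 \tau)$.
Transform back: $y(\xi,\tau) = e^{-2\tau}u(\xi,\tau)$.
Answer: $y(\xi, \tau) = - e^{-2 \tau} \sin(2 \tau) \sin(\xi) + e^{-2 \tau} \sin(2 \xi) \cos(4 \tau) + 2 e^{-2 \tau} \sin(4 \xi) \cos(8 \tau)$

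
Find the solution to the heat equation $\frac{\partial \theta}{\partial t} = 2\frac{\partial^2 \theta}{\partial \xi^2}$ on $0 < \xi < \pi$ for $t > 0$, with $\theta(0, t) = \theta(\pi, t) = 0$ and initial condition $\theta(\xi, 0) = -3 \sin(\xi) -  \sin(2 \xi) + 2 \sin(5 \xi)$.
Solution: Separating variables: $\theta = \sum c_n e^{-2n^2t} \sin(n\xi)$. From $\theta(\xi,0) = -3 \sin(\xi) - \sin(2 \xi) + 2 \sin(5 \xi)$: $c_1=-3, c_2=-1, c_5=2$.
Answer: $\theta(\xi, t) = -3 e^{-2 t} \sin(\xi) -  e^{-8 t} \sin(2 \xi) + 2 e^{-50 t} \sin(5 \xi)$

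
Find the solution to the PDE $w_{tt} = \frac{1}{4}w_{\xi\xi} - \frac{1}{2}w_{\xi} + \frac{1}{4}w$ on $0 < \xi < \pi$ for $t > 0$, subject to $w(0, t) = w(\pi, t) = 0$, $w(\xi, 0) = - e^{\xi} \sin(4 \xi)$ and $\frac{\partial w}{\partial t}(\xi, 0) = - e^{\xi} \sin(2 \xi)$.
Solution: Substitute $w = e^{\xi}u$, i.e. $u = e^{-\xi}w$.
By the product rule, $w_{\xi} = e^{\xi}(u_{\xi} + u)$, $w_{\xi\xi} = e^{\xi}(u_{\xi\xi} + 2u_{\xi} + u)$, $w_{tt} = e^{\xi}u_{tt}$.
Substituting into the PDE and dividing by $e^{\xi}$: $u_{tt} = \frac{1}{4}(u_{\xi\xi} + 2u_{\xi} + u) - \frac{1}{2}(u_{\xi} + u) + \frac{1}{4}u$.
The lower-order terms cancel, leaving the standard wave equation $u_{tt} = \frac{1}{4}u_{\xi\xi}$.
Initial data for $u$: $u(\xi,0) = e^{-\xi}w(\xi,0) = - \sin(4 \xi)$; $u_t(\xi,0) = e^{-\xi}w_t(\xi,0) = - \sin(2 \xi)$. The boundary conditions carry over: $u(0,t) = u(\pi,t) = 0$.
Solve for $u$:
  Using separation of variables $u = X(\xi)T(t)$:
  Eigenfunctions: $\sin(n\xi)$, $n = 1, 2, 3, \ldots$
  General solution: $u(\xi, t) = \sum [A_n \cos(n t/2) + B_n \sin(n t/2)] \sin(n\xi)$
  From $u(\xi,0) = - \sin(4 \xi)$: $A_4=-1$. From $u_t(\xi,0) = - \sin(2 \xi)$, using $u_t(\xi,0) = \sum \omega_n B_n \sin(n\xi)$ with $\omega_n = n/2$: $B_2 = (-1)/1 = -1$.
Hence $u(\xi,t) = - \sin(t) \sin(2 \xi) - \sin(4 \xi) \cos(2 t)$.
Transform back: $w(\xi,t) = e^{\xi}u(\xi,t)$.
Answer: $w(\xi, t) = - e^{\xi} \sin(2 \xi) \sin(t) -  e^{\xi} \sin(4 \xi) \cos(2 t)$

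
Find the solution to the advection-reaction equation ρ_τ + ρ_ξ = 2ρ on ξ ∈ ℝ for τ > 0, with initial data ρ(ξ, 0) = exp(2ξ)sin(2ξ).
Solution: Substitute ρ = exp(2ξ)u.
Then ρ_ξ = exp(2ξ)(u_ξ + 2u), ρ_τ = exp(2ξ)u_τ; substituting and dividing by exp(2ξ), the lower-order terms cancel: u_τ + u_ξ = 0 (standard advection equation).
Data for u: u(ξ,0) = exp(-2ξ)ρ(ξ,0) = sin(2ξ).
By characteristics (dξ/dτ = 1), u(ξ,τ) = f(ξ - τ) with f = u(·, 0).
So u(ξ,τ) = sin(2ξ - 2τ), and ρ(ξ,τ) = exp(2ξ)u(ξ,τ).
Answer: ρ(ξ, τ) = exp(2ξ)sin(2ξ - 2τ)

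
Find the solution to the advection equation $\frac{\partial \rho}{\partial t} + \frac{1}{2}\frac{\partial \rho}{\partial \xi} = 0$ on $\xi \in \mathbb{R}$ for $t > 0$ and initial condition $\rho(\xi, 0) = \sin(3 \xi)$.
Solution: By method of characteristics (waves move right with speed 1/2):
Along characteristics $\xi - \frac{1}{2}t =$ const, $\rho$ is constant, so $\rho(\xi,t) = f(\xi - \frac{1}{2}t)$ with $f = \rho( \cdot , 0)$.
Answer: $\rho(\xi, t) = \sin(3 \xi - 3 t/2)$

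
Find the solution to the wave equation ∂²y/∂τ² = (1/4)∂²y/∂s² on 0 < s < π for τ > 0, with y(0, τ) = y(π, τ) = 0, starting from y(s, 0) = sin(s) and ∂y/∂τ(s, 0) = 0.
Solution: Using separation of variables y = X(s)T(τ):
Eigenfunctions: sin(ns), n = 1, 2, 3, ...
General solution: y(s, τ) = Σ [A_n cos(n τ/2) + B_n sin(n τ/2)] sin(ns)
From y(s,0) = sin(s): A_1=1. From y_τ(s,0) = 0: all B_n = 0.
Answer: y(s, τ) = sin(s)cos(τ/2)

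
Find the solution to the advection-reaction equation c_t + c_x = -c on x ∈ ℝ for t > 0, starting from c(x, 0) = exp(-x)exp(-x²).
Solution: Substitute c = exp(-x)u, i.e. u = exp(x)c.
By the product rule, c_x = exp(-x)(u_x - u), c_t = exp(-x)u_t.
Substituting into the PDE and dividing by exp(-x): u_t + (u_x - u) = -u.
The lower-order terms cancel, leaving the standard advection equation u_t + u_x = 0.
Initial data for u: u(x,0) = exp(x)c(x,0) = exp(-x²).
Solve for u:
  By method of characteristics (waves move right with speed 1):
  Along characteristics x - t = const, u is constant, so u(x,t) = f(x - t) with f = u(·, 0).
Hence u(x,t) = exp(-(-t + x)²).
Transform back: c(x,t) = exp(-x)u(x,t).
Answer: c(x, t) = exp(-x)exp(-(-t + x)²)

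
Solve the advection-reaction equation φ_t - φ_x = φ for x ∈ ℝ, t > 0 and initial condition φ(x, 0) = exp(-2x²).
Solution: Substitute φ = exp(t)u, i.e. u = exp(-t)φ.
By the product rule, φ_t = exp(t)(u_t + u), φ_x = exp(t)u_x.
Substituting into the PDE and dividing by exp(t): u_t + u - u_x = u.
The lower-order terms cancel, leaving the standard advection equation u_t - u_x = 0.
Initial data for u: u(x,0) = φ(x,0) = exp(-2x²).
Solve for u:
  By method of characteristics (waves move left with speed 1):
  Along characteristics x + t = const, u is constant, so u(x,t) = f(x + t) with f = u(·, 0).
Hence u(x,t) = exp(-2(t + x)²).
Transform back: φ(x,t) = exp(t)u(x,t).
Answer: φ(x, t) = exp(t)exp(-2(t + x)²)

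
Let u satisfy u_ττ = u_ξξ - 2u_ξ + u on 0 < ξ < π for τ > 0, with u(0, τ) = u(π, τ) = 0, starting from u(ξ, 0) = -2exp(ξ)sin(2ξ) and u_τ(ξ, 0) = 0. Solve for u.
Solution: Substitute u = exp(ξ)w, i.e. w = exp(-ξ)u.
By the product rule, u_ξ = exp(ξ)(w_ξ + w), u_ξξ = exp(ξ)(w_ξξ + 2w_ξ + w), u_ττ = exp(ξ)w_ττ.
Substituting into the PDE and dividing by exp(ξ): w_ττ = (w_ξξ + 2w_ξ + w) - 2(w_ξ + w) + w.
The lower-order terms cancel, leaving the standard wave equation w_ττ = w_ξξ.
Initial data for w: w(ξ,0) = exp(-ξ)u(ξ,0) = -2sin(2ξ); w_τ(ξ,0) = exp(-ξ)u_τ(ξ,0) = 0. The boundary conditions carry over: w(0,τ) = w(π,τ) = 0.
Solve for w:
  Using separation of variables w = X(ξ)T(τ):
  Eigenfunctions: sin(nξ), n = 1, 2, 3, ...
  General solution: w(ξ, τ) = Σ [A_n cos(n τ) + B_n sin(n τ)] sin(nξ)
  From w(ξ,0) = -2sin(2ξ): A_2=-2. From w_τ(ξ,0) = 0: all B_n = 0.
Hence w(ξ,τ) = -2sin(2ξ)cos(2τ).
Transform back: u(ξ,τ) = exp(ξ)w(ξ,τ).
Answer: u(ξ, τ) = -2exp(ξ)sin(2ξ)cos(2τ)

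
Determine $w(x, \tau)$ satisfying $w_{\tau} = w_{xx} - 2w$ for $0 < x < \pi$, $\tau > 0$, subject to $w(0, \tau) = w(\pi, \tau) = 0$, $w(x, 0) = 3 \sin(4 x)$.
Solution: Substitute $w = e^{-2\tau}u$.
Then $w_{\tau} = e^{-2\tau}(u_{\tau} - 2u)$, $w_{xx} = e^{-2\tau}u_{xx}$; substituting and dividing by $e^{-2\tau}$, the lower-order terms cancel: $u_{\tau} = u_{xx}$ (standard heat equation).
Data for $u$: $u(x,0) = w(x,0) = 3 \sin(4 x)$. The boundary conditions carry over: $u(0,\tau) = u(\pi,\tau) = 0$.
Separating variables: $u = \sum c_n e^{-n^2\tau} \sin(nx)$. From $u(x,0) = 3 \sin(4 x)$: $c_4=3$.
So $u(x,\tau) = 3 e^{-16 \tau} \sin(4 x)$, and $w(x,\tau) = e^{-2\tau}u(x,\tau)$.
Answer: $w(x, \tau) = 3 e^{-18 \tau} \sin(4 x)$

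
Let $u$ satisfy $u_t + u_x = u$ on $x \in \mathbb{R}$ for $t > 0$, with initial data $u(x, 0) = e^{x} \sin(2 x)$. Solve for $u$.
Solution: Substitute $u = e^{x}w$, i.e. $w = e^{-x}u$.
By the product rule, $u_x = e^{x}(w_x + w)$, $u_t = e^{x}w_t$.
Substituting into the PDE and dividing by $e^{x}$: $w_t + (w_x + w) = w$.
The lower-order terms cancel, leaving the standard advection equation $w_t + w_x = 0$.
Initial data for $w$: $w(x,0) = e^{-x}u(x,0) = \sin(2 x)$.
Solve for $w$:
  By method of characteristics (waves move right with speed 1):
  Along characteristics $x - t =$ const, $w$ is constant, so $w(x,t) = f(x - t)$ with $f = w( \cdot , 0)$.
Hence $w(x,t) = - \sin(2 t - 2 x)$.
Transform back: $u(x,t) = e^{x}w(x,t)$.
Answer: $u(x, t) = - e^{x} \sin(2 t - 2 x)$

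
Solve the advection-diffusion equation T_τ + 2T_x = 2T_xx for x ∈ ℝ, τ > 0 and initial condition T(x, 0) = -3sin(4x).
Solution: Change to a moving frame: let η = x - 2τ, σ = τ and write T(x,τ) = u(η,σ).
By the chain rule T_τ = u_σ - 2u_η, T_x = u_η, T_xx = u_ηη.
Then T_τ + 2T_x = u_σ: the advection term cancels and the PDE becomes the heat equation u_σ = 2u_ηη on η ∈ ℝ.
Initial data: u(η,0) = T(η,0) = -3sin(4η).
On η ∈ ℝ each mode satisfies (sin(nη))″ = -n² sin(nη), so exp(-2n²σ) sin(nη) solves the heat equation; by superposition u(η,σ) = Σ c_n exp(-2n²σ) sin(nη).
Reading off the coefficients: c_4=-3, so u(η,σ) = -3exp(-32σ)sin(4η).
Substituting back η = x - 2τ, σ = τ: T(x,τ) = u(x - 2τ, τ).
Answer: T(x, τ) = -3exp(-32τ)sin(4x - 8τ)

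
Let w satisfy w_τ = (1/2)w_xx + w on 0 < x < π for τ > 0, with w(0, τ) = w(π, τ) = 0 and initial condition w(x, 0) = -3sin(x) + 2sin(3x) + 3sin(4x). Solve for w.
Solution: Substitute w = exp(τ)u.
Then w_τ = exp(τ)(u_τ + u), w_xx = exp(τ)u_xx; substituting and dividing by exp(τ), the lower-order terms cancel: u_τ = (1/2)u_xx (standard heat equation).
Data for u: u(x,0) = w(x,0) = -3sin(x) + 2sin(3x) + 3sin(4x). The boundary conditions carry over: u(0,τ) = u(π,τ) = 0.
Separating variables: u = Σ c_n exp(-n²τ/2) sin(nx). From u(x,0) = -3sin(x) + 2sin(3x) + 3sin(4x): c_1=-3, c_3=2, c_4=3.
So u(x,τ) = 3exp(-8τ)sin(4x) - 3exp(-τ/2)sin(x) + 2exp(-9τ/2)sin(3x), and w(x,τ) = exp(τ)u(x,τ).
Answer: w(x, τ) = -3exp(τ/2)sin(x) + 3exp(-7τ)sin(4x) + 2exp(-7τ/2)sin(3x)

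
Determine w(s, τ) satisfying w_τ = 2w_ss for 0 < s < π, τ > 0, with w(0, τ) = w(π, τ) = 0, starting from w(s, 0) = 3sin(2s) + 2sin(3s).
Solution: Using separation of variables w = X(s)T(τ):
Eigenfunctions: sin(ns), n = 1, 2, 3, ...
General solution: w(s, τ) = Σ c_n sin(ns) exp(-2n² τ)
Matching w(s,0) = 3sin(2s) + 2sin(3s) term by term: c_2=3, c_3=2.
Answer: w(s, τ) = 3exp(-8τ)sin(2s) + 2exp(-18τ)sin(3s)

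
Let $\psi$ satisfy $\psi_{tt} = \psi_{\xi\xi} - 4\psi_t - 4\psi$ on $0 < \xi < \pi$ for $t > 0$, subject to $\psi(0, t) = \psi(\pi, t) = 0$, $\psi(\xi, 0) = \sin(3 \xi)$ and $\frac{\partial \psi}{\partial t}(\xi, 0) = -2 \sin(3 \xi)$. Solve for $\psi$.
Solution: Substitute $\psi = e^{-2t}u$.
Then $\psi_t = e^{-2t}(u_t - 2u)$, $\psi_{tt} = e^{-2t}(u_{tt} - 4u_t + 4u)$, $\psi_{\xi\xi} = e^{-2t}u_{\xi\xi}$; substituting and dividing by $e^{-2t}$, the lower-order terms cancel: $u_{tt} = u_{\xi\xi}$ (standard wave equation).
Data for $u$: $u(\xi,0) = \psi(\xi,0) = \sin(3 \xi)$; $u_t(\xi,0) = \psi_t(\xi,0) + 2\psi(\xi,0) = 0$. The boundary conditions carry over: $u(0,t) = u(\pi,t) = 0$.
Separating variables: $u = \sum [A_n \cos(\omega_n t) + B_n \sin(\omega_n t)] \sin(n\xi)$, $\omega_n = n$. From ICs: $A_3=1$.
So $u(\xi,t) = \sin(3 \xi) \cos(3 t)$, and $\psi(\xi,t) = e^{-2t}u(\xi,t)$.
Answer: $\psi(\xi, t) = e^{-2 t} \sin(3 \xi) \cos(3 t)$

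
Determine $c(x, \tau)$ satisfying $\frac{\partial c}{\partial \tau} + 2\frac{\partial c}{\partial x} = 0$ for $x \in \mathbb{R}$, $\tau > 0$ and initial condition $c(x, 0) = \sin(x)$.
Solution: By characteristics ($dx/d\tau = 2$), $c(x,\tau) = f(x - 2\tau)$ with $f = c( \cdot , 0)$.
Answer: $c(x, \tau) = - \sin(2 \tau - x)$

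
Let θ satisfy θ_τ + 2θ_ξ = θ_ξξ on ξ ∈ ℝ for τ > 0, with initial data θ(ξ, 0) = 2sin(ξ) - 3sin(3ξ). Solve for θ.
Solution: Moving frame: η = ξ - 2τ, σ = τ, θ = u(η,σ), so θ_τ = u_σ - 2u_η and θ_ξξ = u_ηη.
Hence θ_τ + 2θ_ξ = u_σ and the PDE becomes the heat equation u_σ = u_ηη on η ∈ ℝ.
Initial data: u(η,0) = θ(η,0) = 2sin(η) - 3sin(3η). Each mode sin(nη) decays as exp(-n²σ) on ℝ, so u(η,σ) = Σ c_n exp(-n²σ) sin(nη) with c_1=2, c_3=-3: u(η,σ) = 2exp(-σ)sin(η) - 3exp(-9σ)sin(3η).
Substituting back: θ(ξ,τ) = u(ξ - 2τ, τ).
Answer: θ(ξ, τ) = 2exp(-τ)sin(ξ - 2τ) - 3exp(-9τ)sin(3ξ - 6τ)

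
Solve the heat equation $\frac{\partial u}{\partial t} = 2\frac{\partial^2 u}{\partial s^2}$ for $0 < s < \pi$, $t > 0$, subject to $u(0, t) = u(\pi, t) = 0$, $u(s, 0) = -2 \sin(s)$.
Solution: Separating variables: $u = \sum c_n e^{-2n^2t} \sin(ns)$. From $u(s,0) = -2 \sin(s)$: $c_1=-2$.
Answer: $u(s, t) = -2 e^{-2 t} \sin(s)$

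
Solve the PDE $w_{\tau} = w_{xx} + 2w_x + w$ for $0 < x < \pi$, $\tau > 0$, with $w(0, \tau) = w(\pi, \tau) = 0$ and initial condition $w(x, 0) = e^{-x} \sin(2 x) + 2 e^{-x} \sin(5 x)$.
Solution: Substitute $w = e^{-x}u$.
Then $w_x = e^{-x}(u_x - u)$, $w_{xx} = e^{-x}(u_{xx} - 2u_x + u)$, $w_{\tau} = e^{-x}u_{\tau}$; substituting and dividing by $e^{-x}$, the lower-order terms cancel: $u_{\tau} = u_{xx}$ (standard heat equation).
Data for $u$: $u(x,0) = e^{x}w(x,0) = \sin(2 x) + 2 \sin(5 x)$. The boundary conditions carry over: $u(0,\tau) = u(\pi,\tau) = 0$.
Separating variables: $u = \sum c_n e^{-n^2\tau} \sin(nx)$. From $u(x,0) = \sin(2 x) + 2 \sin(5 x)$: $c_2=1, c_5=2$.
So $u(x,\tau) = e^{-4 \tau} \sin(2 x) + 2 e^{-25 \tau} \sin(5 x)$, and $w(x,\tau) = e^{-x}u(x,\tau)$.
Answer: $w(x, \tau) = e^{-4 \tau} e^{-x} \sin(2 x) + 2 e^{-25 \tau} e^{-x} \sin(5 x)$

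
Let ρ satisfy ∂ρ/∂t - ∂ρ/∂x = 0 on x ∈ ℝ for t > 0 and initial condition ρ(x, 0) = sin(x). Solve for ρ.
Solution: By characteristics (dx/dt = -1), ρ(x,t) = f(x + t) with f = ρ(·, 0).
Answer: ρ(x, t) = sin(t + x)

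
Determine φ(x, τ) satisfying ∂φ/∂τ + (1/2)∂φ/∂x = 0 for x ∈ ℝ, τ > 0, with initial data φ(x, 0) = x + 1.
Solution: By method of characteristics (waves move right with speed 1/2):
Along characteristics x - (1/2)τ = const, φ is constant, so φ(x,τ) = f(x - (1/2)τ) with f = φ(·, 0).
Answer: φ(x, τ) = x - (1/2)τ + 1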